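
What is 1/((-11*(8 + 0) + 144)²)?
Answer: 1/3136 ≈ 0.00031888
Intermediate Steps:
1/((-11*(8 + 0) + 144)²) = 1/((-11*8 + 144)²) = 1/((-88 + 144)²) = 1/(56²) = 1/3136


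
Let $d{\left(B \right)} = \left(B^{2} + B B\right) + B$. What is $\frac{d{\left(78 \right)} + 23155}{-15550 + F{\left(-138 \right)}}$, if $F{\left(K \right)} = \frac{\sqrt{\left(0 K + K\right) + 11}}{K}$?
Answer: $- \frac{10483446814200}{4604886810127} + \frac{4885338 i \sqrt{127}}{4604886810127} \approx -2.2766 + 1.1956 \cdot 10^{-5} i$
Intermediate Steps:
$F{\left(K \right)} = \frac{\sqrt{11 + K}}{K}$ ($F{\left(K \right)} = \frac{\sqrt{\left(0 + K\right) + 11}}{K} = \frac{\sqrt{K + 11}}{K} = \frac{\sqrt{11 + K}}{K}$)
$d{\left(B \right)} = B + 2 B^{2}$ ($d{\left(B \right)} = \left(B^{2} + B^{2}\right) + B = 2 B^{2} + B = B + 2 B^{2}$)
$\frac{d{\left(78 \right)} + 23155}{-15550 + F{\left(-138 \right)}} = \frac{78 \left(1 + 2 \cdot 78\right) + 23155}{-15550 + \frac{\sqrt{11 - 138}}{-138}} = \frac{78 \left(1 + 156\right) + 23155}{-15550 - \frac{\sqrt{-127}}{138}} = \frac{78 \cdot 157 + 23155}{-15550 - \frac{i \sqrt{127}}{138}} = \frac{12246 + 23155}{-15550 - \frac{i \sqrt{127}}{138}} = \frac{35401}{-15550 - \frac{i \sqrt{127}}{138}}$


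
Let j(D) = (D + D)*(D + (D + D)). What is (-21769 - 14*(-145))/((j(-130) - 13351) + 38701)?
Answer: -19739/126750 ≈ -0.15573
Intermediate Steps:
j(D) = 6*D² (j(D) = (2*D)*(D + 2*D) = (2*D)*(3*D) = 6*D²)
(-21769 - 14*(-145))/((j(-130) - 13351) + 38701) = (-21769 - 14*(-145))/((6*(-130)² - 13351) + 38701) = (-21769 + 2030)/((6*16900 - 13351) + 38701) = -19739/((101400 - 13351) + 38701) = -19739/(88049 + 38701) = -19739/126750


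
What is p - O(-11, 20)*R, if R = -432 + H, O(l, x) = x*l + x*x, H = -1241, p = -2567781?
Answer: -2266641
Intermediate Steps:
O(l, x) = x**2 + l*x (O(l, x) = l*x + x**2 = x**2 + l*x)
R = -1673 (R = -432 - 1241 = -1673)
p - O(-11, 20)*R = -2567781 - 20*(-11 + 20)*(-1673) = -2567781 - 20*9*(-1673) = -2567781 - 180*(-1673) = -2567781 - 1*(-301140) = -2567781 + 301140 = -2266641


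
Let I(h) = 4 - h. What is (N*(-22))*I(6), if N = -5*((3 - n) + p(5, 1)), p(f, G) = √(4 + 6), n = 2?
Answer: -220 - 220*√10 ≈ -915.70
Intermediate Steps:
p(f, G) = √10
N = -5 - 5*√10 (N = -5*((3 - 1*2) + √10) = -5*((3 - 2) + √10) = -5*(1 + √10) = -5 - 5*√10 ≈ -20.811)
(N*(-22))*I(6) = ((-5 - 5*√10)*(-22))*(4 - 1*6) = (110 + 110*√10)*(4 - 6) = (110 + 110*√10)*(-2) = -220 - 220*√10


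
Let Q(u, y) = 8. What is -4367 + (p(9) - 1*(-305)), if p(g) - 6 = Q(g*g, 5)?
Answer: -4048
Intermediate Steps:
p(g) = 14 (p(g) = 6 + 8 = 14)
-4367 + (p(9) - 1*(-305)) = -4367 + (14 - 1*(-305)) = -4367 + (14 + 305) = -4367 + 319 = -4048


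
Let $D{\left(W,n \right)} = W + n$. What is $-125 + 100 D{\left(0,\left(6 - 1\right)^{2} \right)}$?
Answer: $2375$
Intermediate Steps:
$-125 + 100 D{\left(0,\left(6 - 1\right)^{2} \right)} = -125 + 100 \left(0 + \left(6 - 1\right)^{2}\right) = -125 + 100 \left(0 + 5^{2}\right) = -125 + 100 \left(0 + 25\right) = -125 + 100 \cdot 25 = -125 + 2500 = 2375$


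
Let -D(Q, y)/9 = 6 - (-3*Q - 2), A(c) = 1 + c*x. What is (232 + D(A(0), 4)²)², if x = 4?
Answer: 100661089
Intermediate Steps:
A(c) = 1 + 4*c (A(c) = 1 + c*4 = 1 + 4*c)
D(Q, y) = -72 - 27*Q (D(Q, y) = -9*(6 - (-3*Q - 2)) = -9*(6 - (-2 - 3*Q)) = -9*(6 + (2 + 3*Q)) = -9*(8 + 3*Q) = -72 - 27*Q)
(232 + D(A(0), 4)²)² = (232 + (-72 - 27*(1 + 4*0))²)² = (232 + (-72 - 27*(1 + 0))²)² = (232 + (-72 - 27*1)²)² = (232 + (-72 - 27)²)² = (232 + (-99)²)² = (232 + 9801)² = 10033² = 100661089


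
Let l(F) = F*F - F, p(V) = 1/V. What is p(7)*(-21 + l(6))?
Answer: 9/7 ≈ 1.2857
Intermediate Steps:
l(F) = F² - F
p(7)*(-21 + l(6)) = (-21 + 6*(-1 + 6))/7 = (-21 + 6*5)/7 = (-21 + 30)/7 = (⅐)*9 = 9/7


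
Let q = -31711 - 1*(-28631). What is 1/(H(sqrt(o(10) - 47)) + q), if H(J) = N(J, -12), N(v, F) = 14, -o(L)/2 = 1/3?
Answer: -1/3066 ≈ -0.00032616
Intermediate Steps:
o(L) = -2/3
H(J) = 14
q = -3080 (q = -31711 + 28631 = -3080)
1/(H(sqrt(o(10) - 47)) + q) = 1/(14 - 3080) = 1/(-3066) = -1/3066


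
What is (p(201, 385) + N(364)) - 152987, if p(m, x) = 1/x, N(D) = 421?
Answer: -58737909/385 ≈ -1.5257e+5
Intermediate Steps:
(p(201, 385) + N(364)) - 152987 = (1/385 + 421) - 152987 = 162086/385 - 152987 = -58737909/385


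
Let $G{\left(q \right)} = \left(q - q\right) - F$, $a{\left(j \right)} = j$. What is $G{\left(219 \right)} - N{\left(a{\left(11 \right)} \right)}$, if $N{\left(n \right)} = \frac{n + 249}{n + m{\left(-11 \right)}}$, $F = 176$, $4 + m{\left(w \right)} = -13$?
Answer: $- \frac{398}{3} \approx -132.67$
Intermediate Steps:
$m{\left(w \right)} = -17$ ($m{\left(w \right)} = -4 - 13 = -17$)
$N{\left(n \right)} = \frac{249 + n}{-17 + n}$ ($N{\left(n \right)} = \frac{n + 249}{n - 17} = \frac{249 + n}{-17 + n}$)
$G{\left(q \right)} = -176$ ($G{\left(q \right)} = \left(q - q\right) - 176 = 0 - 176 = -176$)
$G{\left(219 \right)} - N{\left(a{\left(11 \right)} \right)} = -176 - \frac{249 + 11}{-17 + 11} = -176 - \frac{1}{-6} \cdot 260 = -176 - \left(- \frac{1}{6}\right) 260 = -176 - - \frac{130}{3} = -176 + \frac{130}{3} = - \frac{398}{3}$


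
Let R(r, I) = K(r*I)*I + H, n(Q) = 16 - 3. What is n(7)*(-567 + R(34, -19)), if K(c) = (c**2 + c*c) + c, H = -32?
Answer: -206002329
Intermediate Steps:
K(c) = c + 2*c**2 (K(c) = (c**2 + c**2) + c = 2*c**2 + c = c + 2*c**2)
n(Q) = 13
R(r, I) = -32 + r*I**2*(1 + 2*I*r) (R(r, I) = ((r*I)*(1 + 2*(r*I)))*I - 32 = ((I*r)*(1 + 2*(I*r)))*I - 32 = ((I*r)*(1 + 2*I*r))*I - 32 = (I*r*(1 + 2*I*r))*I - 32 = r*I**2*(1 + 2*I*r) - 32 = -32 + r*I**2*(1 + 2*I*r))
n(7)*(-567 + R(34, -19)) = 13*(-567 + (-32 + 34*(-19)**2*(1 + 2*(-19)*34))) = 13*(-567 + (-32 + 34*361*(1 - 1292))) = 13*(-567 + (-32 + 34*361*(-1291))) = 13*(-567 + (-32 - 15845734)) = 13*(-567 - 15845766) = 13*(-15846333) = -206002329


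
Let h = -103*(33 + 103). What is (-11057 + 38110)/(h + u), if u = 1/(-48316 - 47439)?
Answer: -2590460015/1341336041 ≈ -1.9313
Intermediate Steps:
h = -14008 (h = -103*136 = -14008)
u = -1/95755 (u = 1/(-95755) = -1/95755 ≈ -1.0443e-5)
(-11057 + 38110)/(h + u) = (-11057 + 38110)/(-14008 - 1/95755) = 27053/(-1341336041/95755) = 27053*(-95755/1341336041) = -2590460015/1341336041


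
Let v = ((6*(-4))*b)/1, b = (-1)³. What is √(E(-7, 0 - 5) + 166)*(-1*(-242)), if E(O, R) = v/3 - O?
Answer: 242*√181 ≈ 3255.8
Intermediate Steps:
b = -1
v = 24 (v = ((6*(-4))*(-1))/1 = -24*(-1)*1 = 24*1 = 24)
E(O, R) = 8 - O (E(O, R) = 24/3 - O = 24*(⅓) - O = 8 - O)
√(E(-7, 0 - 5) + 166)*(-1*(-242)) = √((8 - 1*(-7)) + 166)*(-1*(-242)) = √((8 + 7) + 166)*242 = √(15 + 166)*242 = √181*242 = 242*√181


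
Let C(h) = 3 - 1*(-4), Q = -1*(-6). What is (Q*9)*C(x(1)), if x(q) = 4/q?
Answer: 378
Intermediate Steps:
Q = 6
C(h) = 7 (C(h) = 3 + 4 = 7)
(Q*9)*C(x(1)) = (6*9)*7 = 54*7 = 378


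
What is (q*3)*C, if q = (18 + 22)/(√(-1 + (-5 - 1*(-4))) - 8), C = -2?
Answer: 320/11 + 40*I*√2/11 ≈ 29.091 + 5.1426*I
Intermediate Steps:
q = 40/(-8 + I*√2) (q = 40/(√(-1 + (-5 + 4)) - 8) = 40/(√(-1 - 1) - 8) = 40/(√(-2) - 8) = 40/(I*√2 - 8) = 40/(-8 + I*√2) ≈ -4.8485 - 0.8571*I)
(q*3)*C = ((-160/33 - 20*I*√2/33)*3)*(-2) = (-160/11 - 20*I*√2/11)*(-2) = 320/11 + 40*I*√2/11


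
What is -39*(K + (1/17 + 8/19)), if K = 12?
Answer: -157209/323 ≈ -486.72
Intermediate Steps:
-39*(K + (1/17 + 8/19)) = -39*(12 + (1/17 + 8/19)) = -39*(12 + 155/323) = -39*4031/323 = -157209/323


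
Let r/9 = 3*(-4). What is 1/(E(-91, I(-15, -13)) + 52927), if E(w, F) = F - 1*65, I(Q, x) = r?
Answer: 1/52754 ≈ 1.8956e-5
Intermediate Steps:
r = -108 (r = 9*(3*(-4)) = 9*(-12) = -108)
I(Q, x) = -108
E(w, F) = -65 + F (E(w, F) = F - 65 = -65 + F)
1/(E(-91, I(-15, -13)) + 52927) = 1/((-65 - 108) + 52927) = 1/(-173 + 52927) = 1/52754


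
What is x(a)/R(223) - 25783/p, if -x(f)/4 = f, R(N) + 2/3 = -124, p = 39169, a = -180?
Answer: -2048867/318461 ≈ -6.4337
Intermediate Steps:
R(N) = -374/3 (R(N) = -2/3 - 124 = -374/3)
x(f) = -4*f
x(a)/R(223) - 25783/p = (-4*(-180))/(-374/3) - 25783/39169 = 720*(-3/374) - 25783*1/39169 = -1080/187 - 1121/1703 = -2048867/318461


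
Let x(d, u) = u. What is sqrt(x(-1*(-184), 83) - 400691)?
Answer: 12*I*sqrt(2782) ≈ 632.94*I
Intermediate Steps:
sqrt(x(-1*(-184), 83) - 400691) = sqrt(83 - 400691) = sqrt(-400608) = 12*I*sqrt(2782)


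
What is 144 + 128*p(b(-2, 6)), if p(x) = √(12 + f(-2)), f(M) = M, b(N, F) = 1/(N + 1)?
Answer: 144 + 128*√10 ≈ 548.77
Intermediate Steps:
b(N, F) = 1/(1 + N)
p(x) = √10 (p(x) = √(12 - 2) = √10)
144 + 128*p(b(-2, 6)) = 144 + 128*√10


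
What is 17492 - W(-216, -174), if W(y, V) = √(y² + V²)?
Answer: 17492 - 6*√2137 ≈ 17215.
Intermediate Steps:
W(y, V) = √(V² + y²)
17492 - W(-216, -174) = 17492 - √((-174)² + (-216)²) = 17492 - √(30276 + 46656) = 17492 - √76932 = 17492 - 6*√2137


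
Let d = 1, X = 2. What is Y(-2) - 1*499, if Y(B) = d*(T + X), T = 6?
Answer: -491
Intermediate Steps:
Y(B) = 8 (Y(B) = 1*(6 + 2) = 1*8 = 8)
Y(-2) - 1*499 = 8 - 1*499 = 8 - 499 = -491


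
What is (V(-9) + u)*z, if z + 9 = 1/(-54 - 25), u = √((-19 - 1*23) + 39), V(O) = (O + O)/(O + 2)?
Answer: -12816/553 - 712*I*√3/79 ≈ -23.175 - 15.61*I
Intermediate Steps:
V(O) = 2*O/(2 + O) (V(O) = (2*O)/(2 + O) = 2*O/(2 + O))
u = I*√3 (u = √((-19 - 23) + 39) = √(-42 + 39) = √(-3) = I*√3 ≈ 1.732*I)
z = -712/79 (z = -9 + 1/(-54 - 25) = -9 + 1/(-79) = -9 - 1/79 = -712/79 ≈ -9.0127)
(V(-9) + u)*z = (2*(-9)/(2 - 9) + I*√3)*(-712/79) = (2*(-9)/(-7) + I*√3)*(-712/79) = (2*(-9)*(-⅐) + I*√3)*(-712/79) = (18/7 + I*√3)*(-712/79) = -12816/553 - 712*I*√3/79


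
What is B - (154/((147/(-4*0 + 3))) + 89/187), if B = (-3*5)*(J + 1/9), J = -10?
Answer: 568294/3927 ≈ 144.71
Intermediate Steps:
B = 445/3 (B = (-3*5)*(-10 + 1/9) = -15*(-10 + ⅑) = -15*(-89/9) = 445/3 ≈ 148.33)
B - (154/((147/(-4*0 + 3))) + 89/187) = 445/3 - (154/((147/(-4*0 + 3))) + 89/187) = 445/3 - (154/((147/(0 + 3))) + 89*(1/187)) = 445/3 - (154/((147/3)) + 89/187) = 445/3 - (154/((147*(⅓))) + 89/187) = 445/3 - (154/49 + 89/187) = 445/3 - (154*(1/49) + 89/187) = 445/3 - (22/7 + 89/187) = 445/3 - 1*4737/1309 = 445/3 - 4737/1309 = 568294/3927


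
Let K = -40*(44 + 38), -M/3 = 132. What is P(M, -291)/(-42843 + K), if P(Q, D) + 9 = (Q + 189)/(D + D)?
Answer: 1677/8947862 ≈ 0.00018742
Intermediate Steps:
M = -396 (M = -3*132 = -396)
K = -3280 (K = -40*82 = -3280)
P(Q, D) = -9 + (189 + Q)/(2*D) (P(Q, D) = -9 + (Q + 189)/(D + D) = -9 + (189 + Q)/((2*D)) = -9 + (189 + Q)*(1/(2*D)) = -9 + (189 + Q)/(2*D))
P(M, -291)/(-42843 + K) = ((½)*(189 - 396 - 18*(-291))/(-291))/(-42843 - 3280) = ((½)*(-1/291)*(189 - 396 + 5238))/(-46123) = ((½)*(-1/291)*5031)*(-1/46123) = -1677/194*(-1/46123) = 1677/8947862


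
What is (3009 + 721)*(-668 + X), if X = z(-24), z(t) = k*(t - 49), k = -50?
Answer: 11122860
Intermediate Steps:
z(t) = 2450 - 50*t (z(t) = -50*(t - 49) = -50*(-49 + t) = 2450 - 50*t)
X = 3650 (X = 2450 - 50*(-24) = 2450 + 1200 = 3650)
(3009 + 721)*(-668 + X) = (3009 + 721)*(-668 + 3650) = 3730*2982 = 11122860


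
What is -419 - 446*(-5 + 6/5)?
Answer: 6379/5 ≈ 1275.8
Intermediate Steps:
-419 - 446*(-5 + 6/5) = -419 - 446*(-19/5) = -419 + 8474/5 = 6379/5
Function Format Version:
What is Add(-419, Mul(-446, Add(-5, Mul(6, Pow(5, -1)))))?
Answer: Rational(6379, 5) ≈ 1275.8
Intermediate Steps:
Add(-419, Mul(-446, Add(-5, Mul(6, Pow(5, -1))))) = Add(-419, Mul(-446, Add(-5, Mul(6, Rational(1, 5))))) = Add(-419, Mul(-446, Add(-5, Rational(6, 5)))) = Add(-419, Mul(-446, Rational(-19, 5))) = Add(-419, Rational(8474, 5)) = Rational(6379, 5)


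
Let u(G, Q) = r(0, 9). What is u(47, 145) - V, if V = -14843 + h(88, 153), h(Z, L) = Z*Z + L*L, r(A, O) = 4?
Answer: -16306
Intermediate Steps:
u(G, Q) = 4
h(Z, L) = L² + Z² (h(Z, L) = Z² + L² = L² + Z²)
V = 16310 (V = -14843 + (153² + 88²) = -14843 + (23409 + 7744) = -14843 + 31153 = 16310)
u(47, 145) - V = 4 - 1*16310 = 4 - 16310 = -16306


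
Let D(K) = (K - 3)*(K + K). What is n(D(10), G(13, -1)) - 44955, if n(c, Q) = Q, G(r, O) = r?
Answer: -44942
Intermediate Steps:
D(K) = 2*K*(-3 + K) (D(K) = (-3 + K)*(2*K) = 2*K*(-3 + K))
n(D(10), G(13, -1)) - 44955 = 13 - 44955 = -44942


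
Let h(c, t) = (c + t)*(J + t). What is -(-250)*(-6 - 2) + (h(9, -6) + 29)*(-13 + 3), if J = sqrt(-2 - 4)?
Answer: -2110 - 30*I*sqrt(6) ≈ -2110.0 - 73.485*I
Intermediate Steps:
J = I*sqrt(6) (J = sqrt(-6) = I*sqrt(6) ≈ 2.4495*I)
h(c, t) = (c + t)*(t + I*sqrt(6)) (h(c, t) = (c + t)*(I*sqrt(6) + t) = (c + t)*(t + I*sqrt(6)))
-(-250)*(-6 - 2) + (h(9, -6) + 29)*(-13 + 3) = -(-250)*(-6 - 2) + (((-6)**2 + 9*(-6) + I*9*sqrt(6) + I*(-6)*sqrt(6)) + 29)*(-13 + 3) = -(-250)*(-8) + ((36 - 54 + 9*I*sqrt(6) - 6*I*sqrt(6)) + 29)*(-10) = -125*16 + ((-18 + 3*I*sqrt(6)) + 29)*(-10) = -2000 + (11 + 3*I*sqrt(6))*(-10) = -2000 + (-110 - 30*I*sqrt(6)) = -2110 - 30*I*sqrt(6)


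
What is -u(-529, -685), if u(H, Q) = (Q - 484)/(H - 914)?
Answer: -1169/1443 ≈ -0.81012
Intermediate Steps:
u(H, Q) = (-484 + Q)/(-914 + H)
-u(-529, -685) = -(-484 - 685)/(-914 - 529) = -(-1169)/(-1443) = -(-1)*(-1169)/1443 = -1*1169/1443 = -1169/1443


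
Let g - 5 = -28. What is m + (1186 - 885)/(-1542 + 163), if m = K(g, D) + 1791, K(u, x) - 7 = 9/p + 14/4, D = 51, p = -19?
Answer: 13480849/7486 ≈ 1800.8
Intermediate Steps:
g = -23 (g = 5 - 28 = -23)
K(u, x) = 381/38 (K(u, x) = 7 + (9/(-19) + 14/4) = 7 + (9*(-1/19) + 14*(¼)) = 7 + (-9/19 + 7/2) = 7 + 115/38 = 381/38)
m = 68439/38 (m = 381/38 + 1791 = 68439/38 ≈ 1801.0)
m + (1186 - 885)/(-1542 + 163) = 68439/38 + (1186 - 885)/(-1542 + 163) = 68439/38 + 301/(-1379) = 68439/38 + 301*(-1/1379) = 68439/38 - 43/197 = 13480849/7486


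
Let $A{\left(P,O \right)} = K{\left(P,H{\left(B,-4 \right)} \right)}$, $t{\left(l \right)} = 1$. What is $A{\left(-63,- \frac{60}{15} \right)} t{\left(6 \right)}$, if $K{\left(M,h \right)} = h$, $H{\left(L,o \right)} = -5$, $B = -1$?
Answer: $-5$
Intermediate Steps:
$A{\left(P,O \right)} = -5$
$A{\left(-63,- \frac{60}{15} \right)} t{\left(6 \right)} = \left(-5\right) 1 = -5$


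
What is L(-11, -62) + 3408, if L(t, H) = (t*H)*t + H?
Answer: -4156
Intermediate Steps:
L(t, H) = H + H*t² (L(t, H) = (H*t)*t + H = H*t² + H = H + H*t²)
L(-11, -62) + 3408 = -62*(1 + (-11)²) + 3408 = -62*(1 + 121) + 3408 = -62*122 + 3408 = -7564 + 3408 = -4156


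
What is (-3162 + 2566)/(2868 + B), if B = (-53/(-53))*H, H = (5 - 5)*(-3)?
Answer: -149/717 ≈ -0.20781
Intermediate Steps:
H = 0 (H = 0*(-3) = 0)
B = 0 (B = -53/(-53)*0 = -53*(-1/53)*0 = 1*0 = 0)
(-3162 + 2566)/(2868 + B) = (-3162 + 2566)/(2868 + 0) = -596/2868 = -596*1/2868 = -149/717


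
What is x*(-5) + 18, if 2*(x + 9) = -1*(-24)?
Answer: 3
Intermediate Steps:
x = 3 (x = -9 + (-1*(-24))/2 = -9 + (½)*24 = -9 + 12 = 3)
x*(-5) + 18 = 3*(-5) + 18 = -15 + 18 = 3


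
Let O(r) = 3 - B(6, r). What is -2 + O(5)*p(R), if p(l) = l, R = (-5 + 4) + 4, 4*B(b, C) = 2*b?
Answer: -2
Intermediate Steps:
B(b, C) = b/2 (B(b, C) = (2*b)/4 = b/2)
R = 3 (R = -1 + 4 = 3)
O(r) = 0 (O(r) = 3 - 6/2 = 3 - 1*3 = 3 - 3 = 0)
-2 + O(5)*p(R) = -2 + 0*3 = -2 + 0 = -2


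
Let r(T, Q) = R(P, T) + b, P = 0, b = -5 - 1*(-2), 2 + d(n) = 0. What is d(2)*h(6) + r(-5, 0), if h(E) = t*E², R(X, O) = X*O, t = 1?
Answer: -75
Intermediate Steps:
d(n) = -2 (d(n) = -2 + 0 = -2)
b = -3 (b = -5 + 2 = -3)
R(X, O) = O*X
r(T, Q) = -3 (r(T, Q) = T*0 - 3 = 0 - 3 = -3)
h(E) = E² (h(E) = 1*E² = E²)
d(2)*h(6) + r(-5, 0) = -2*6² - 3 = -2*36 - 3 = -72 - 3 = -75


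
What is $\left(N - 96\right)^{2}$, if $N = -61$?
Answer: $24649$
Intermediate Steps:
$\left(N - 96\right)^{2} = \left(-61 - 96\right)^{2} = \left(-157\right)^{2} = 24649$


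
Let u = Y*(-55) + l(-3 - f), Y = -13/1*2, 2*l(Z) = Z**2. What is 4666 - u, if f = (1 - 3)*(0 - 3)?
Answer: 6391/2 ≈ 3195.5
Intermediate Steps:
f = 6 (f = -2*(-3) = 6)
l(Z) = Z**2/2
Y = -26 (Y = -13*1*2 = -13*2 = -26)
u = 2941/2 (u = -26*(-55) + (-3 - 1*6)**2/2 = 1430 + (-3 - 6)**2/2 = 1430 + (1/2)*(-9)**2 = 1430 + (1/2)*81 = 1430 + 81/2 = 2941/2 ≈ 1470.5)
4666 - u = 4666 - 1*2941/2 = 4666 - 2941/2 = 6391/2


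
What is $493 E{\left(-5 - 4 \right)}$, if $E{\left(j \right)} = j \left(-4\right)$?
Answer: $17748$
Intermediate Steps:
$E{\left(j \right)} = - 4 j$
$493 E{\left(-5 - 4 \right)} = 493 \left(- 4 \left(-5 - 4\right)\right) = 493 \left(\left(-4\right) \left(-9\right)\right) = 493 \cdot 36 = 17748$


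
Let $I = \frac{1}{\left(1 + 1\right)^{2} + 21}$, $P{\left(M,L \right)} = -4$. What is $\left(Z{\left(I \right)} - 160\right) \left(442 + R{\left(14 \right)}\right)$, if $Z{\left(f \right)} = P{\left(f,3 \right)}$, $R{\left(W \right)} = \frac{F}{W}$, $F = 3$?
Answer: $- \frac{507662}{7} \approx -72523.0$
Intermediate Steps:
$R{\left(W \right)} = \frac{3}{W}$
$I = \frac{1}{25}$ ($I = \frac{1}{2^{2} + 21} = \frac{1}{4 + 21} = \frac{1}{25} \approx 0.04$)
$Z{\left(f \right)} = -4$
$\left(Z{\left(I \right)} - 160\right) \left(442 + R{\left(14 \right)}\right) = \left(-4 - 160\right) \left(442 + \frac{3}{14}\right) = - 164 \left(442 + 3 \cdot \frac{1}{14}\right) = - 164 \left(442 + \frac{3}{14}\right) = \left(-164\right) \frac{6191}{14} = - \frac{507662}{7}$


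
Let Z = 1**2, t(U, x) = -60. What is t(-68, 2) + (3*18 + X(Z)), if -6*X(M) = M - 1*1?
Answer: -6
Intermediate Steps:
Z = 1
X(M) = 1/6 - M/6 (X(M) = -(M - 1*1)/6 = -(M - 1)/6 = -(-1 + M)/6 = 1/6 - M/6)
t(-68, 2) + (3*18 + X(Z)) = -60 + (3*18 + (1/6 - 1/6*1)) = -60 + (54 + (1/6 - 1/6)) = -60 + (54 + 0) = -60 + 54 = -6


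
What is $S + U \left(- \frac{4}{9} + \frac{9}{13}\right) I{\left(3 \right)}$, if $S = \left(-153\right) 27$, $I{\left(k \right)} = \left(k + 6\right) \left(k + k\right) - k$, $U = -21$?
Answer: $- \frac{57154}{13} \approx -4396.5$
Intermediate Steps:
$I{\left(k \right)} = - k + 2 k \left(6 + k\right)$ ($I{\left(k \right)} = \left(6 + k\right) 2 k - k = 2 k \left(6 + k\right) - k = - k + 2 k \left(6 + k\right)$)
$S = -4131$
$S + U \left(- \frac{4}{9} + \frac{9}{13}\right) I{\left(3 \right)} = -4131 + - 21 \left(- \frac{4}{9} + \frac{9}{13}\right) 3 \left(11 + 2 \cdot 3\right) = -4131 + - 21 \left(\left(-4\right) \frac{1}{9} + 9 \cdot \frac{1}{13}\right) 3 \left(11 + 6\right) = -4131 + - 21 \left(- \frac{4}{9} + \frac{9}{13}\right) 3 \cdot 17 = -4131 + \left(-21\right) \frac{29}{117} \cdot 51 = -4131 - \frac{3451}{13} = - \frac{57154}{13}$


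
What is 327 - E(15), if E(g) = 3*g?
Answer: 282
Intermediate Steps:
327 - E(15) = 327 - 3*15 = 327 - 1*45 = 327 - 45 = 282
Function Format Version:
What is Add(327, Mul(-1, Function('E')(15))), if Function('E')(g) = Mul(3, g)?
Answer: 282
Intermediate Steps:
Add(327, Mul(-1, Function('E')(15))) = Add(327, Mul(-1, Mul(3, 15))) = Add(327, Mul(-1, 45)) = Add(327, -45) = 282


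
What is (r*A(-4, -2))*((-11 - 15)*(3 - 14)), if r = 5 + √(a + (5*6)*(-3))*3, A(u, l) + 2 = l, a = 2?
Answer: -5720 - 6864*I*√22 ≈ -5720.0 - 32195.0*I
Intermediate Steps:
A(u, l) = -2 + l
r = 5 + 6*I*√22 (r = 5 + √(2 + (5*6)*(-3))*3 = 5 + √(2 + 30*(-3))*3 = 5 + √(2 - 90)*3 = 5 + √(-88)*3 = 5 + (2*I*√22)*3 = 5 + 6*I*√22 ≈ 5.0 + 28.142*I)
(r*A(-4, -2))*((-11 - 15)*(3 - 14)) = ((5 + 6*I*√22)*(-2 - 2))*((-11 - 15)*(3 - 14)) = ((5 + 6*I*√22)*(-4))*(-26*(-11)) = (-20 - 24*I*√22)*286 = -5720 - 6864*I*√22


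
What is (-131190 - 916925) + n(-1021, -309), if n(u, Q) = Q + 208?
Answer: -1048216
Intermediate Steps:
n(u, Q) = 208 + Q
(-131190 - 916925) + n(-1021, -309) = (-131190 - 916925) + (208 - 309) = -1048115 - 101 = -1048216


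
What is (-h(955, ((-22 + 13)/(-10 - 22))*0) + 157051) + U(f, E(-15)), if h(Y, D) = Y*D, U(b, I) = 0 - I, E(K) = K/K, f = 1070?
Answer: 157050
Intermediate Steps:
E(K) = 1
U(b, I) = -I
h(Y, D) = D*Y
(-h(955, ((-22 + 13)/(-10 - 22))*0) + 157051) + U(f, E(-15)) = (-((-22 + 13)/(-10 - 22))*0*955 + 157051) - 1*1 = (--9/(-32)*0*955 + 157051) - 1 = (--9*(-1/32)*0*955 + 157051) - 1 = (-(9/32)*0*955 + 157051) - 1 = (-0*955 + 157051) - 1 = (-1*0 + 157051) - 1 = (0 + 157051) - 1 = 157051 - 1 = 157050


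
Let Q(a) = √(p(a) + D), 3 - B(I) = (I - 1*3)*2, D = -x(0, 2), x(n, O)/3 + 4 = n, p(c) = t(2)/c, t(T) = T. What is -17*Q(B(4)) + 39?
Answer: 39 - 17*√14 ≈ -24.608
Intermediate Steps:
p(c) = 2/c
x(n, O) = -12 + 3*n
D = 12 (D = -(-12 + 3*0) = -(-12 + 0) = -1*(-12) = 12)
B(I) = 9 - 2*I (B(I) = 3 - (I - 1*3)*2 = 3 - (I - 3)*2 = 3 - (-3 + I)*2 = 3 - (-6 + 2*I) = 3 + (6 - 2*I) = 9 - 2*I)
Q(a) = √(12 + 2/a) (Q(a) = √(2/a + 12) = √(12 + 2/a))
-17*Q(B(4)) + 39 = -17*√(12 + 2/(9 - 2*4)) + 39 = -17*√(12 + 2/(9 - 8)) + 39 = -17*√(12 + 2/1) + 39 = -17*√(12 + 2*1) + 39 = -17*√(12 + 2) + 39 = -17*√14 + 39 = 39 - 17*√14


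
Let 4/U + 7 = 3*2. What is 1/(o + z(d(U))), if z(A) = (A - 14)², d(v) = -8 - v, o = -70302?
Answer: -1/69978 ≈ -1.4290e-5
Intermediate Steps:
U = -4 (U = 4/(-7 + 3*2) = 4/(-7 + 6) = 4/(-1) = 4*(-1) = -4)
z(A) = (-14 + A)²
1/(o + z(d(U))) = 1/(-70302 + (-14 + (-8 - 1*(-4)))²) = 1/(-70302 + (-14 + (-8 + 4))²) = 1/(-70302 + (-14 - 4)²) = 1/(-70302 + (-18)²) = 1/(-70302 + 324) = 1/(-69978) = -1/69978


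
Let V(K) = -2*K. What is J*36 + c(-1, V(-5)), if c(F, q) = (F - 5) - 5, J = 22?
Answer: 781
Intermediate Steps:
c(F, q) = -10 + F (c(F, q) = (-5 + F) - 5 = -10 + F)
J*36 + c(-1, V(-5)) = 22*36 + (-10 - 1) = 792 - 11 = 781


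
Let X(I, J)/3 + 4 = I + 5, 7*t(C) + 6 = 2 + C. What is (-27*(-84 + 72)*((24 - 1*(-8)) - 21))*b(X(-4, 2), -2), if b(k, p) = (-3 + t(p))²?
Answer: 2598156/49 ≈ 53024.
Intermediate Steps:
t(C) = -4/7 + C/7 (t(C) = -6/7 + (2 + C)/7 = -6/7 + (2/7 + C/7) = -4/7 + C/7)
X(I, J) = 3 + 3*I (X(I, J) = -12 + 3*(I + 5) = -12 + 3*(5 + I) = -12 + (15 + 3*I) = 3 + 3*I)
b(k, p) = (-25/7 + p/7)² (b(k, p) = (-3 + (-4/7 + p/7))² = (-25/7 + p/7)²)
(-27*(-84 + 72)*((24 - 1*(-8)) - 21))*b(X(-4, 2), -2) = (-27*(-84 + 72)*((24 - 1*(-8)) - 21))*((-25 - 2)²/49) = (-(-324)*((24 + 8) - 21))*((1/49)*(-27)²) = (-(-324)*(32 - 21))*((1/49)*729) = -(-324)*11*(729/49) = -27*(-132)*(729/49) = 3564*(729/49) = 2598156/49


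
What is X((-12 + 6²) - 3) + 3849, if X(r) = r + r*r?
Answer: 4311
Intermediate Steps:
X(r) = r + r²
X((-12 + 6²) - 3) + 3849 = ((-12 + 6²) - 3)*(1 + ((-12 + 6²) - 3)) + 3849 = ((-12 + 36) - 3)*(1 + ((-12 + 36) - 3)) + 3849 = (24 - 3)*(1 + (24 - 3)) + 3849 = 21*(1 + 21) + 3849 = 21*22 + 3849 = 462 + 3849 = 4311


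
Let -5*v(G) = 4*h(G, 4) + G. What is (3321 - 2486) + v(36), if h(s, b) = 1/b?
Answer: 4138/5 ≈ 827.60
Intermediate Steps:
v(G) = -⅕ - G/5 (v(G) = -(4/4 + G)/5 = -(4*(¼) + G)/5 = -(1 + G)/5 = -⅕ - G/5)
(3321 - 2486) + v(36) = (3321 - 2486) + (-⅕ - ⅕*36) = 835 + (-⅕ - 36/5) = 835 - 37/5 = 4138/5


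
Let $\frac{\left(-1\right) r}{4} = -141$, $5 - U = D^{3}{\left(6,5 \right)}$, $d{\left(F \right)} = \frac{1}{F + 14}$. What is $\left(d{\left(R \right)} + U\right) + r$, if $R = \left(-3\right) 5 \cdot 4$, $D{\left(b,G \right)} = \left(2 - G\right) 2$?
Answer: $\frac{36109}{46} \approx 784.98$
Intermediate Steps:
$D{\left(b,G \right)} = 4 - 2 G$
$R = -60$ ($R = \left(-15\right) 4 = -60$)
$d{\left(F \right)} = \frac{1}{14 + F}$
$U = 221$ ($U = 5 - \left(4 - 10\right)^{3} = 5 - \left(-6\right)^{3} = 5 - -216 = 5 + 216 = 221$)
$r = 564$ ($r = \left(-4\right) \left(-141\right) = 564$)
$\left(d{\left(R \right)} + U\right) + r = \left(\frac{1}{14 - 60} + 221\right) + 564 = \left(\frac{1}{-46} + 221\right) + 564 = \left(- \frac{1}{46} + 221\right) + 564 = \frac{10165}{46} + 564 = \frac{36109}{46}$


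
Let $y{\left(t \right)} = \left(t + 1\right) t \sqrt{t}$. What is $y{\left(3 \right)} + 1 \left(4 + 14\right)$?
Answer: $18 + 12 \sqrt{3} \approx 38.785$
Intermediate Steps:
$y{\left(t \right)} = t^{\frac{3}{2}} \left(1 + t\right)$ ($y{\left(t \right)} = \left(1 + t\right) t \sqrt{t} = t \left(1 + t\right) \sqrt{t} = t^{\frac{3}{2}} \left(1 + t\right)$)
$y{\left(3 \right)} + 1 \left(4 + 14\right) = 3^{\frac{3}{2}} \left(1 + 3\right) + 1 \left(4 + 14\right) = 3 \sqrt{3} \cdot 4 + 1 \cdot 18 = 12 \sqrt{3} + 18 = 18 + 12 \sqrt{3}$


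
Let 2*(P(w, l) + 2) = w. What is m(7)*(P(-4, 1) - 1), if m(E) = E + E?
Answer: -70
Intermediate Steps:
m(E) = 2*E
P(w, l) = -2 + w/2
m(7)*(P(-4, 1) - 1) = (2*7)*((-2 + (1/2)*(-4)) - 1) = 14*((-2 - 2) - 1) = 14*(-4 - 1) = 14*(-5) = -70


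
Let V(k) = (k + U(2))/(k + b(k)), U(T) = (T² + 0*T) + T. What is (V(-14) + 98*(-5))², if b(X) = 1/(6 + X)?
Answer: 3058753636/12769 ≈ 2.3955e+5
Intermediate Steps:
U(T) = T + T² (U(T) = (T² + 0) + T = T² + T = T + T²)
V(k) = (6 + k)/(k + 1/(6 + k)) (V(k) = (k + 2*(1 + 2))/(k + 1/(6 + k)) = (k + 2*3)/(k + 1/(6 + k)) = (k + 6)/(k + 1/(6 + k)) = (6 + k)/(k + 1/(6 + k)))
(V(-14) + 98*(-5))² = ((6 - 14)²/(1 - 14*(6 - 14)) + 98*(-5))² = ((-8)²/(1 - 14*(-8)) - 490)² = (64/(1 + 112) - 490)² = (64/113 - 490)² = (-55306/113)² = 3058753636/12769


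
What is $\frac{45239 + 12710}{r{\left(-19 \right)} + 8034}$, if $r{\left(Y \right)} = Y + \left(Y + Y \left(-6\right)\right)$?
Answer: $\frac{57949}{8110} \approx 7.1454$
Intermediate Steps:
$r{\left(Y \right)} = - 4 Y$ ($r{\left(Y \right)} = Y + \left(Y - 6 Y\right) = Y - 5 Y = - 4 Y$)
$\frac{45239 + 12710}{r{\left(-19 \right)} + 8034} = \frac{45239 + 12710}{\left(-4\right) \left(-19\right) + 8034} = \frac{57949}{76 + 8034} = \frac{57949}{8110}$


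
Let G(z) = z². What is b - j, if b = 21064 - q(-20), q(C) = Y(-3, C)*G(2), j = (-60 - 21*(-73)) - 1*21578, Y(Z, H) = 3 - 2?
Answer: 41165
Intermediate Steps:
Y(Z, H) = 1
j = -20105 (j = (-60 + 1533) - 21578 = 1473 - 21578 = -20105)
q(C) = 4 (q(C) = 1*2² = 1*4 = 4)
b = 21060 (b = 21064 - 1*4 = 21064 - 4 = 21060)
b - j = 21060 - 1*(-20105) = 21060 + 20105 = 41165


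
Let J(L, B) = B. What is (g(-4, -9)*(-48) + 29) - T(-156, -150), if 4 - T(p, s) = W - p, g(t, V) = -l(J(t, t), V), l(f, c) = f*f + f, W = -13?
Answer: 744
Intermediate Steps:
l(f, c) = f + f² (l(f, c) = f² + f = f + f²)
g(t, V) = -t*(1 + t)
T(p, s) = 17 + p (T(p, s) = 4 - (-13 - p) = 4 + (13 + p) = 17 + p)
(g(-4, -9)*(-48) + 29) - T(-156, -150) = (-1*(-4)*(1 - 4)*(-48) + 29) - (17 - 156) = (-1*(-4)*(-3)*(-48) + 29) - 1*(-139) = (-12*(-48) + 29) + 139 = (576 + 29) + 139 = 605 + 139 = 744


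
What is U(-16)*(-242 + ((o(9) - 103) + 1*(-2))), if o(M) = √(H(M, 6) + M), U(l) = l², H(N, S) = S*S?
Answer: -88832 + 768*√5 ≈ -87115.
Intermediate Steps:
H(N, S) = S²
o(M) = √(36 + M) (o(M) = √(6² + M) = √(36 + M))
U(-16)*(-242 + ((o(9) - 103) + 1*(-2))) = (-16)²*(-242 + ((√(36 + 9) - 103) + 1*(-2))) = 256*(-242 + ((√45 - 103) - 2)) = 256*(-242 + ((3*√5 - 103) - 2)) = 256*(-242 + ((-103 + 3*√5) - 2)) = 256*(-242 + (-105 + 3*√5)) = 256*(-347 + 3*√5) = -88832 + 768*√5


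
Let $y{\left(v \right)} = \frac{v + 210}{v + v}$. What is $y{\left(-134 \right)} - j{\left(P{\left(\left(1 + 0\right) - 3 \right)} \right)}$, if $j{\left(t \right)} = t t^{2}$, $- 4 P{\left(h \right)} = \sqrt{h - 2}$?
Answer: $- \frac{19}{67} - \frac{i}{8} \approx -0.28358 - 0.125 i$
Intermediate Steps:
$P{\left(h \right)} = - \frac{\sqrt{-2 + h}}{4}$ ($P{\left(h \right)} = - \frac{\sqrt{h - 2}}{4} = - \frac{\sqrt{-2 + h}}{4}$)
$j{\left(t \right)} = t^{3}$
$y{\left(v \right)} = \frac{210 + v}{2 v}$
$y{\left(-134 \right)} - j{\left(P{\left(\left(1 + 0\right) - 3 \right)} \right)} = \frac{210 - 134}{2 \left(-134\right)} - \left(- \frac{\sqrt{-2 + \left(\left(1 + 0\right) - 3\right)}}{4}\right)^{3} = \frac{1}{2} \left(- \frac{1}{134}\right) 76 - \left(- \frac{\sqrt{-2 + \left(1 - 3\right)}}{4}\right)^{3} = - \frac{19}{67} - \left(- \frac{\sqrt{-2 - 2}}{4}\right)^{3} = - \frac{19}{67} - \left(- \frac{\sqrt{-4}}{4}\right)^{3} = - \frac{19}{67} - \left(- \frac{2 i}{4}\right)^{3} = - \frac{19}{67} - \left(- \frac{i}{2}\right)^{3} = - \frac{19}{67} - \frac{i}{8}$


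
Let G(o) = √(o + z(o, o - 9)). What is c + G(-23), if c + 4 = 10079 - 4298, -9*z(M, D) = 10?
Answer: 5777 + I*√217/3 ≈ 5777.0 + 4.9103*I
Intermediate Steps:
z(M, D) = -10/9 (z(M, D) = -⅑*10 = -10/9)
c = 5777 (c = -4 + (10079 - 4298) = -4 + 5781 = 5777)
G(o) = √(-10/9 + o) (G(o) = √(o - 10/9) = √(-10/9 + o))
c + G(-23) = 5777 + √(-10 + 9*(-23))/3 = 5777 + √(-10 - 207)/3 = 5777 + √(-217)/3 = 5777 + (I*√217)/3 = 5777 + I*√217/3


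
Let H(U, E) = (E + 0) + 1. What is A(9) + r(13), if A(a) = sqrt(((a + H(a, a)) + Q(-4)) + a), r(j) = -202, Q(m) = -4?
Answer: -202 + 2*sqrt(6) ≈ -197.10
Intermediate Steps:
H(U, E) = 1 + E (H(U, E) = E + 1 = 1 + E)
A(a) = sqrt(-3 + 3*a) (A(a) = sqrt(((a + (1 + a)) - 4) + a) = sqrt(((1 + 2*a) - 4) + a) = sqrt((-3 + 2*a) + a) = sqrt(-3 + 3*a))
A(9) + r(13) = sqrt(-3 + 3*9) - 202 = sqrt(-3 + 27) - 202 = sqrt(24) - 202 = 2*sqrt(6) - 202 = -202 + 2*sqrt(6)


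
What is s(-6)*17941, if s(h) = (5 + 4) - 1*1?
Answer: 143528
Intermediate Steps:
s(h) = 8 (s(h) = 9 - 1 = 8)
s(-6)*17941 = 8*17941 = 143528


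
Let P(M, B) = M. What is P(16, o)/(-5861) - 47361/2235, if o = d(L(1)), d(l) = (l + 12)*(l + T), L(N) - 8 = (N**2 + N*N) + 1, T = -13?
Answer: -92539527/4366445 ≈ -21.193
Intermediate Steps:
L(N) = 9 + 2*N**2 (L(N) = 8 + ((N**2 + N*N) + 1) = 8 + ((N**2 + N**2) + 1) = 8 + (2*N**2 + 1) = 8 + (1 + 2*N**2) = 9 + 2*N**2)
d(l) = (-13 + l)*(12 + l) (d(l) = (l + 12)*(l - 13) = (12 + l)*(-13 + l) = (-13 + l)*(12 + l))
o = -46 (o = -156 + (9 + 2*1**2)**2 - (9 + 2*1**2) = -156 + (9 + 2*1)**2 - (9 + 2*1) = -156 + (9 + 2)**2 - (9 + 2) = -156 + 11**2 - 1*11 = -156 + 121 - 11 = -46)
P(16, o)/(-5861) - 47361/2235 = 16/(-5861) - 47361/2235 = 16*(-1/5861) - 47361*1/2235 = -16/5861 - 15787/745 = -92539527/4366445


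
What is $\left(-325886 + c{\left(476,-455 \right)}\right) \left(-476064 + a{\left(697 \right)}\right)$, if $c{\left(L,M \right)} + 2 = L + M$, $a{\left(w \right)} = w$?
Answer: $154906418189$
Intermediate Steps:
$c{\left(L,M \right)} = -2 + L + M$ ($c{\left(L,M \right)} = -2 + \left(L + M\right) = -2 + L + M$)
$\left(-325886 + c{\left(476,-455 \right)}\right) \left(-476064 + a{\left(697 \right)}\right) = \left(-325886 - -19\right) \left(-476064 + 697\right) = \left(-325886 + 19\right) \left(-475367\right) = \left(-325867\right) \left(-475367\right) = 154906418189$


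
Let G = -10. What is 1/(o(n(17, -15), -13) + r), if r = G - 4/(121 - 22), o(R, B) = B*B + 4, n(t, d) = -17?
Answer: 99/16133 ≈ 0.0061365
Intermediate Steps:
o(R, B) = 4 + B**2 (o(R, B) = B**2 + 4 = 4 + B**2)
r = -994/99 (r = -10 - 4/(121 - 22) = -10 - 4/99 = -994/99 ≈ -10.040)
1/(o(n(17, -15), -13) + r) = 1/((4 + (-13)**2) - 994/99) = 1/((4 + 169) - 994/99) = 1/(173 - 994/99) = 1/(16133/99) = 99/16133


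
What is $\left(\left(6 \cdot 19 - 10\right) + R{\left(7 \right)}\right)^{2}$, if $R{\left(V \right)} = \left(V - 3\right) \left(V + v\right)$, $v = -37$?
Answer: $256$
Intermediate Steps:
$R{\left(V \right)} = \left(-37 + V\right) \left(-3 + V\right)$ ($R{\left(V \right)} = \left(V - 3\right) \left(V - 37\right) = \left(-3 + V\right) \left(-37 + V\right) = \left(-37 + V\right) \left(-3 + V\right)$)
$\left(\left(6 \cdot 19 - 10\right) + R{\left(7 \right)}\right)^{2} = \left(\left(6 \cdot 19 - 10\right) + \left(111 + 7^{2} - 280\right)\right)^{2} = \left(\left(114 - 10\right) + \left(111 + 49 - 280\right)\right)^{2} = \left(104 - 120\right)^{2} = \left(-16\right)^{2} = 256$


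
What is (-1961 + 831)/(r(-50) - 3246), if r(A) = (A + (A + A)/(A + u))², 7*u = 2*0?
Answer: 565/471 ≈ 1.1996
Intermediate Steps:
u = 0 (u = (2*0)/7 = (⅐)*0 = 0)
r(A) = (2 + A)² (r(A) = (A + (A + A)/(A + 0))² = (A + (2*A)/A)² = (A + 2)² = (2 + A)²)
(-1961 + 831)/(r(-50) - 3246) = (-1961 + 831)/((2 - 50)² - 3246) = -1130/((-48)² - 3246) = -1130/(2304 - 3246) = -1130/(-942) = -1130*(-1/942) = 565/471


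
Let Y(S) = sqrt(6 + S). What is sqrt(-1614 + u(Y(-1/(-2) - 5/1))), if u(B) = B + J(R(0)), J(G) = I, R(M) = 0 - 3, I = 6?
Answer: sqrt(-6432 + 2*sqrt(6))/2 ≈ 40.085*I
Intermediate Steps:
R(M) = -3
J(G) = 6
u(B) = 6 + B (u(B) = B + 6 = 6 + B)
sqrt(-1614 + u(Y(-1/(-2) - 5/1))) = sqrt(-1614 + (6 + sqrt(6 + (-1/(-2) - 5/1)))) = sqrt(-1614 + (6 + sqrt(6 + (-1*(-1/2) - 5*1)))) = sqrt(-1614 + (6 + sqrt(6 + (1/2 - 5)))) = sqrt(-1614 + (6 + sqrt(6 - 9/2))) = sqrt(-1614 + (6 + sqrt(3/2))) = sqrt(-1614 + (6 + sqrt(6)/2)) = sqrt(-1608 + sqrt(6)/2)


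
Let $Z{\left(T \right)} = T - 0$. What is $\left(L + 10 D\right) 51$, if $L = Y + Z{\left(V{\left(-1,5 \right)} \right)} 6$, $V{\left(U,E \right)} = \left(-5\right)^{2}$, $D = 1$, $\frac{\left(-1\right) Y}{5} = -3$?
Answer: $8925$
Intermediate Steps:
$Y = 15$ ($Y = \left(-5\right) \left(-3\right) = 15$)
$V{\left(U,E \right)} = 25$
$Z{\left(T \right)} = T$ ($Z{\left(T \right)} = T + 0 = T$)
$L = 165$ ($L = 15 + 25 \cdot 6 = 15 + 150 = 165$)
$\left(L + 10 D\right) 51 = \left(165 + 10 \cdot 1\right) 51 = \left(165 + 10\right) 51 = 175 \cdot 51 = 8925$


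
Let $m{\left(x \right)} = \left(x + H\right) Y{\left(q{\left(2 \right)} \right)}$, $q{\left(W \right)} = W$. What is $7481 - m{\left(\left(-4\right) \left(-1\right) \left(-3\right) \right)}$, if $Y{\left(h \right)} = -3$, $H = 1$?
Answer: $7448$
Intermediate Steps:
$m{\left(x \right)} = -3 - 3 x$ ($m{\left(x \right)} = \left(x + 1\right) \left(-3\right) = \left(1 + x\right) \left(-3\right) = -3 - 3 x$)
$7481 - m{\left(\left(-4\right) \left(-1\right) \left(-3\right) \right)} = 7481 - \left(-3 - 3 \left(-4\right) \left(-1\right) \left(-3\right)\right) = 7481 - \left(-3 - 3 \cdot 4 \left(-3\right)\right) = 7481 - \left(-3 - -36\right) = 7481 - \left(-3 + 36\right) = 7481 - 33 = 7448$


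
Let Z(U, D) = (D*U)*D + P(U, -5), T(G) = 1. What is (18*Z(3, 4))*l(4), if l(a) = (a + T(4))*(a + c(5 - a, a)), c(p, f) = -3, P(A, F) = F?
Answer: 3870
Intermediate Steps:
Z(U, D) = -5 + U*D² (Z(U, D) = (D*U)*D - 5 = U*D² - 5 = -5 + U*D²)
l(a) = (1 + a)*(-3 + a) (l(a) = (a + 1)*(a - 3) = (1 + a)*(-3 + a))
(18*Z(3, 4))*l(4) = (18*(-5 + 3*4²))*(-3 + 4² - 2*4) = (18*(-5 + 3*16))*(-3 + 16 - 8) = (18*(-5 + 48))*5 = (18*43)*5 = 774*5 = 3870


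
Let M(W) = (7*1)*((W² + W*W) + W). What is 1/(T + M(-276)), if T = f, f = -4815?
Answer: 1/1059717 ≈ 9.4365e-7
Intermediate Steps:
T = -4815
M(W) = 7*W + 14*W² (M(W) = 7*((W² + W²) + W) = 7*(2*W² + W) = 7*(W + 2*W²) = 7*W + 14*W²)
1/(T + M(-276)) = 1/(-4815 + 7*(-276)*(1 + 2*(-276))) = 1/(-4815 + 7*(-276)*(1 - 552)) = 1/(-4815 + 7*(-276)*(-551)) = 1/(-4815 + 1064532) = 1/1059717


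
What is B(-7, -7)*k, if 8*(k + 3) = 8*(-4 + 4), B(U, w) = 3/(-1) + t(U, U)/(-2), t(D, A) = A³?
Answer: -1011/2 ≈ -505.50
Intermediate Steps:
B(U, w) = -3 - U³/2 (B(U, w) = 3/(-1) + U³/(-2) = 3*(-1) + U³*(-½) = -3 - U³/2)
k = -3 (k = -3 + (8*(-4 + 4))/8 = -3 + (8*0)/8 = -3 + (⅛)*0 = -3 + 0 = -3)
B(-7, -7)*k = (-3 - ½*(-7)³)*(-3) = (-3 - ½*(-343))*(-3) = (-3 + 343/2)*(-3) = (337/2)*(-3) = -1011/2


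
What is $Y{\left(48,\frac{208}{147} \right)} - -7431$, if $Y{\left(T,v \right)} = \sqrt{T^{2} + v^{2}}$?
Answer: $7431 + \frac{80 \sqrt{7786}}{147} \approx 7479.0$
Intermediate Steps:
$Y{\left(48,\frac{208}{147} \right)} - -7431 = \sqrt{48^{2} + \left(\frac{208}{147}\right)^{2}} - -7431 = \sqrt{2304 + \left(208 \cdot \frac{1}{147}\right)^{2}} + 7431 = \sqrt{2304 + \left(\frac{208}{147}\right)^{2}} + 7431 = \sqrt{2304 + \frac{43264}{21609}} + 7431 = \sqrt{\frac{49830400}{21609}} + 7431 = \frac{80 \sqrt{7786}}{147} + 7431 = 7431 + \frac{80 \sqrt{7786}}{147}$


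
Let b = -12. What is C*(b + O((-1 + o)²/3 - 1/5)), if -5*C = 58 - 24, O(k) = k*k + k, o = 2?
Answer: 90644/1125 ≈ 80.572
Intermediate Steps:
O(k) = k + k² (O(k) = k² + k = k + k²)
C = -34/5 (C = -(58 - 24)/5 = -⅕*34 = -34/5 ≈ -6.8000)
C*(b + O((-1 + o)²/3 - 1/5)) = -34*(-12 + ((-1 + 2)²/3 - 1/5)*(1 + ((-1 + 2)²/3 - 1/5)))/5 = -34*(-12 + (1²*(⅓) - 1*⅕)*(1 + (1²*(⅓) - 1*⅕)))/5 = -34*(-12 + (1*(⅓) - ⅕)*(1 + (1*(⅓) - ⅕)))/5 = -34*(-12 + (⅓ - ⅕)*(1 + (⅓ - ⅕)))/5 = -34*(-12 + 2*(1 + 2/15)/15)/5 = -34*(-12 + (2/15)*(17/15))/5 = -34*(-12 + 34/225)/5 = -34/5*(-2666/225) = 90644/1125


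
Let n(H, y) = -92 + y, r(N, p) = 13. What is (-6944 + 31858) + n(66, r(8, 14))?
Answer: 24835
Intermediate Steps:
(-6944 + 31858) + n(66, r(8, 14)) = (-6944 + 31858) + (-92 + 13) = 24914 - 79 = 24835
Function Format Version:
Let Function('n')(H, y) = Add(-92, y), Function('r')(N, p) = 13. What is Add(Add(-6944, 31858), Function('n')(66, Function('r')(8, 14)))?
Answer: 24835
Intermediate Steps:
Add(Add(-6944, 31858), Function('n')(66, Function('r')(8, 14))) = Add(Add(-6944, 31858), Add(-92, 13)) = Add(24914, -79) = 24835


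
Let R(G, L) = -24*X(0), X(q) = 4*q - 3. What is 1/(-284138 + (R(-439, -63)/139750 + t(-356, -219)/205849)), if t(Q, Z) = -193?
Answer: -14383698875/4086955437020061 ≈ -3.5194e-6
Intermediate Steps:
X(q) = -3 + 4*q
R(G, L) = 72 (R(G, L) = -24*(-3 + 4*0) = -24*(-3 + 0) = -24*(-3) = 72)
1/(-284138 + (R(-439, -63)/139750 + t(-356, -219)/205849)) = 1/(-284138 + (72/139750 - 193/205849)) = 1/(-284138 + (72*(1/139750) - 193*1/205849)) = 1/(-284138 + (36/69875 - 193/205849)) = 1/(-284138 - 6075311/14383698875) = 1/(-4086955437020061/14383698875) = -14383698875/4086955437020061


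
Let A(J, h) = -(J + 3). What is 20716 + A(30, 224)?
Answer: 20683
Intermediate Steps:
A(J, h) = -3 - J (A(J, h) = -(3 + J) = -3 - J)
20716 + A(30, 224) = 20716 + (-3 - 1*30) = 20716 + (-3 - 30) = 20716 - 33 = 20683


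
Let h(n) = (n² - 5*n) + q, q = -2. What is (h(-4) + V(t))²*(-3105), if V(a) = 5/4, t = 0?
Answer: -61730505/16 ≈ -3.8582e+6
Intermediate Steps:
V(a) = 5/4 (V(a) = 5*(¼) = 5/4)
h(n) = -2 + n² - 5*n (h(n) = (n² - 5*n) - 2 = -2 + n² - 5*n)
(h(-4) + V(t))²*(-3105) = ((-2 + (-4)² - 5*(-4)) + 5/4)²*(-3105) = ((-2 + 16 + 20) + 5/4)²*(-3105) = (34 + 5/4)²*(-3105) = (141/4)²*(-3105) = (19881/16)*(-3105) = -61730505/16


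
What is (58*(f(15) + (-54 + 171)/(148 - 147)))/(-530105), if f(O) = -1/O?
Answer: -101732/7951575 ≈ -0.012794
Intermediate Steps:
(58*(f(15) + (-54 + 171)/(148 - 147)))/(-530105) = (58*(-1/15 + (-54 + 171)/(148 - 147)))/(-530105) = (58*(-1*1/15 + 117/1))*(-1/530105) = (58*(-1/15 + 117*1))*(-1/530105) = (58*(-1/15 + 117))*(-1/530105) = (58*(1754/15))*(-1/530105) = (101732/15)*(-1/530105) = -101732/7951575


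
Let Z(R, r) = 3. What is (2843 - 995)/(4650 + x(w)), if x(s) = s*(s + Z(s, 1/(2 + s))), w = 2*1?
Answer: 462/1165 ≈ 0.39657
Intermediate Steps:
w = 2
x(s) = s*(3 + s) (x(s) = s*(s + 3) = s*(3 + s))
(2843 - 995)/(4650 + x(w)) = (2843 - 995)/(4650 + 2*(3 + 2)) = 1848/(4650 + 2*5) = 1848/(4650 + 10) = 1848/4660 = 1848*(1/4660) = 462/1165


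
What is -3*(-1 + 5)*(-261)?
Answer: 3132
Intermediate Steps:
-3*(-1 + 5)*(-261) = -3*4*(-261) = -12*(-261) = 3132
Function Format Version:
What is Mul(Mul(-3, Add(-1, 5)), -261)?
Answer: 3132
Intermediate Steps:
Mul(Mul(-3, Add(-1, 5)), -261) = Mul(Mul(-3, 4), -261) = Mul(-12, -261) = 3132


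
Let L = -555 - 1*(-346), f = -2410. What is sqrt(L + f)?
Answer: 3*I*sqrt(291) ≈ 51.176*I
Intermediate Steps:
L = -209 (L = -555 + 346 = -209)
sqrt(L + f) = sqrt(-209 - 2410) = sqrt(-2619) = 3*I*sqrt(291)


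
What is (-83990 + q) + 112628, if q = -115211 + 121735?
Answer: 35162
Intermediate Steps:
q = 6524
(-83990 + q) + 112628 = (-83990 + 6524) + 112628 = -77466 + 112628 = 35162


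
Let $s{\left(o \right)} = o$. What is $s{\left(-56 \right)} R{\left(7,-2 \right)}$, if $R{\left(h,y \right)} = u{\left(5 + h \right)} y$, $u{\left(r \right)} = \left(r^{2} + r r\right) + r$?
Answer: $33600$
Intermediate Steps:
$u{\left(r \right)} = r + 2 r^{2}$ ($u{\left(r \right)} = \left(r^{2} + r^{2}\right) + r = 2 r^{2} + r = r + 2 r^{2}$)
$R{\left(h,y \right)} = y \left(5 + h\right) \left(11 + 2 h\right)$ ($R{\left(h,y \right)} = \left(5 + h\right) \left(1 + 2 \left(5 + h\right)\right) y = \left(5 + h\right) \left(1 + \left(10 + 2 h\right)\right) y = \left(5 + h\right) \left(11 + 2 h\right) y = y \left(5 + h\right) \left(11 + 2 h\right)$)
$s{\left(-56 \right)} R{\left(7,-2 \right)} = - 56 \left(- 2 \left(5 + 7\right) \left(11 + 2 \cdot 7\right)\right) = - 56 \left(\left(-2\right) 12 \left(11 + 14\right)\right) = - 56 \left(\left(-2\right) 12 \cdot 25\right) = \left(-56\right) \left(-600\right) = 33600$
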